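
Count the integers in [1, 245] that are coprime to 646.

646 = 2·17·19. Inclusion–exclusion on these primes:
245 − ⌊245/2⌋ − ⌊245/17⌋ − ⌊245/19⌋ + ⌊245/34⌋ + ⌊245/38⌋ + ⌊245/323⌋ − ⌊245/646⌋ = 110

110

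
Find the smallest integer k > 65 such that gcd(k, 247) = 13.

78

247 = 13·19. Any k with gcd(k, 247) = 13 is a multiple of 13, say 13s, with s coprime to 19.
Need s > 65/13, so s ≥ 6. First s ≥ 6 with gcd(s, 19) = 1 is s = 6. Thus k = 13·6 = 78.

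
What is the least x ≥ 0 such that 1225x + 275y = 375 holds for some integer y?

3

Reduce mod 275: 1225x ≡ 375 (mod 275). With g = gcd(1225, 275) = 25 dividing 375, divide through: 49x ≡ 15 (mod 11).
Since gcd(49, 11) = 1, x ≡ 15·(49)⁻¹ ≡ 3 (mod 11). Smallest non-negative: 3.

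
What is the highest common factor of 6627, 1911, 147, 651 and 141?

6627 = 3 · 47²; 1911 = 3 · 7² · 13; 147 = 3 · 7²; 651 = 3 · 7 · 31; 141 = 3 · 47
gcd takes min exponent of each prime: 3 = 3

3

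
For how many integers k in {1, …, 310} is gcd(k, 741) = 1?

181

741 = 3·13·19. Inclusion–exclusion on these primes:
310 − ⌊310/3⌋ − ⌊310/13⌋ − ⌊310/19⌋ + ⌊310/39⌋ + ⌊310/57⌋ + ⌊310/247⌋ − ⌊310/741⌋ = 181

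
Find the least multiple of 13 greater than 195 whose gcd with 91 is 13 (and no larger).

91 = 13·7. Any m with gcd(m, 91) = 13 is a multiple of 13, say 13s, with s coprime to 7.
Need s > 195/13, so s ≥ 16. First s ≥ 16 with gcd(s, 7) = 1 is s = 16. Thus m = 13·16 = 208.

208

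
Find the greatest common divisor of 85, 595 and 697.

17

gcd(85, 595): 595 = 7·85 + 0 → 85
gcd(85, 697): 697 = 8·85 + 17; 85 = 5·17 + 0 → 17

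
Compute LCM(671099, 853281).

gcd first: 853281 = 1·671099 + 182182; 671099 = 3·182182 + 124553; 182182 = 1·124553 + 57629; 124553 = 2·57629 + 9295; 57629 = 6·9295 + 1859; 9295 = 5·1859 + 0 → gcd = 1859
lcm = 671099·853281/gcd = 572636025819/1859 = 308034441

308034441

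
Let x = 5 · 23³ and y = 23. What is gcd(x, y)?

23

min exponent per shared prime: 23 = 23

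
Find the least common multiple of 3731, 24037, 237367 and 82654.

3731 = 7 · 13 · 41; 24037 = 13 · 43²; 237367 = 13 · 19 · 31²; 82654 = 2 · 11 · 13 · 17²
lcm takes max exponent of each prime: 2 · 7 · 11 · 13 · 17² · 19 · 31² · 41 · 43² = 800865660512918

800865660512918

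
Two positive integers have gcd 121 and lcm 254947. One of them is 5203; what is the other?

5929

Using mn = gcd(m,n)·lcm(m,n) = 121·254947 = 30848587, we get n = 30848587/5203 = 5929.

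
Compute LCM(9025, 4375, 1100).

9025 = 5² · 19²; 4375 = 5⁴ · 7; 1100 = 2² · 5² · 11
lcm takes max exponent of each prime: 2² · 5⁴ · 7 · 11 · 19² = 69492500

69492500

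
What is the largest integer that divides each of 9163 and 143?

9163 = 7² · 11 · 17
143 = 11 · 13
Common: 11 = 11

11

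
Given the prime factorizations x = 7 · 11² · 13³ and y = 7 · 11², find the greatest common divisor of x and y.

min exponent per shared prime: 7 · 11² = 847

847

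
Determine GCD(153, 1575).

9

Euclid: 1575 = 10·153 + 45; 153 = 3·45 + 18; 45 = 2·18 + 9; 18 = 2·9 + 0. Last nonzero remainder: 9.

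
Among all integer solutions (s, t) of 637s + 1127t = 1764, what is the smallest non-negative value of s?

gcd(637, 1127) = 49 (Euclid: 1127 = 1·637 + 490; 637 = 1·490 + 147; 490 = 3·147 + 49; 147 = 3·49 + 0), and 49 | 1764.
Extended Euclid: 637·(-7) + 1127·(4) = 49. Scale by 36: s₀ = -252.
General solution s = s₀ + 23k; reducing mod 23 gives s = 1 (and t = 1).

1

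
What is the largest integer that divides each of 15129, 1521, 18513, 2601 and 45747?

9

gcd(15129, 1521): 15129 = 9·1521 + 1440; 1521 = 1·1440 + 81; 1440 = 17·81 + 63; 81 = 1·63 + 18; 63 = 3·18 + 9; 18 = 2·9 + 0 → 9
gcd(9, 18513): 18513 = 2057·9 + 0 → 9
gcd(9, 2601): 2601 = 289·9 + 0 → 9
gcd(9, 45747): 45747 = 5083·9 + 0 → 9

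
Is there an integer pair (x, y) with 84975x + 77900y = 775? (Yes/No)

Yes

gcd(84975, 77900): 84975 = 1·77900 + 7075; 77900 = 11·7075 + 75; 7075 = 94·75 + 25; 75 = 3·25 + 0 → 25
25 divides 775, so a solution exists.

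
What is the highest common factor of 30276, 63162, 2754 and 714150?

gcd(30276, 63162): 63162 = 2·30276 + 2610; 30276 = 11·2610 + 1566; 2610 = 1·1566 + 1044; 1566 = 1·1044 + 522; 1044 = 2·522 + 0 → 522
gcd(522, 2754): 2754 = 5·522 + 144; 522 = 3·144 + 90; 144 = 1·90 + 54; 90 = 1·54 + 36; 54 = 1·36 + 18; 36 = 2·18 + 0 → 18
gcd(18, 714150): 714150 = 39675·18 + 0 → 18

18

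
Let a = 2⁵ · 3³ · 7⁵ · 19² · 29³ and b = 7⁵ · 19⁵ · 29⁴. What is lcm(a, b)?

max exponent per prime: 2⁵ · 3³ · 7⁵ · 19⁵ · 29⁴ = 25431029339037350112

25431029339037350112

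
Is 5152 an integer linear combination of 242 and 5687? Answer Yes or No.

No

gcd(242, 5687): 5687 = 23·242 + 121; 242 = 2·121 + 0 → 121
121 does not divide 5152, so a solution does not exist.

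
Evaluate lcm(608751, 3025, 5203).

15218775

608751 = 3² · 11² · 13 · 43; 3025 = 5² · 11²; 5203 = 11² · 43
lcm takes max exponent of each prime: 3² · 5² · 11² · 13 · 43 = 15218775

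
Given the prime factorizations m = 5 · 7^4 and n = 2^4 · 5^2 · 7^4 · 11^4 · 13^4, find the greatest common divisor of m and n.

12005

min exponent per shared prime: 5 · 7^4 = 12005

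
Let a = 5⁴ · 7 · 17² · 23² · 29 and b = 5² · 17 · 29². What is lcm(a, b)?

max exponent per prime: 5⁴ · 7 · 17² · 23² · 29² = 562506529375

562506529375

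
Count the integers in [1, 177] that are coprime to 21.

101

Prime factors of 21: 3, 7. Count integers ≤ 177 divisible by none of them.
By inclusion–exclusion: 177 − ⌊177/3⌋ − ⌊177/7⌋ + ⌊177/21⌋ = 101.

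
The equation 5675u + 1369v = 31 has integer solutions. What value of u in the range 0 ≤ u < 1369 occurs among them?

1321

Reduce mod 1369: 5675u ≡ 31 (mod 1369). With g = gcd(5675, 1369) = 1 dividing 31, divide through: 5675u ≡ 31 (mod 1369).
Since gcd(5675, 1369) = 1, u ≡ 31·(5675)⁻¹ ≡ 1321 (mod 1369). Smallest non-negative: 1321.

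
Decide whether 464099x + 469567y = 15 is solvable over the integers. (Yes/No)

By Bézout, 464099x + 469567y = 15 has integer solutions iff gcd(464099, 469567) | 15.
Euclid: 469567 = 1·464099 + 5468; 464099 = 84·5468 + 4787; 5468 = 1·4787 + 681; 4787 = 7·681 + 20; 681 = 34·20 + 1; 20 = 20·1 + 0. gcd = 1; 15 mod 1 = 0. Yes.

Yes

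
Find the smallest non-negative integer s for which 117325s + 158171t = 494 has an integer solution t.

Reduce mod 158171: 117325s ≡ 494 (mod 158171). With g = gcd(117325, 158171) = 13 dividing 494, divide through: 9025s ≡ 38 (mod 12167).
Since gcd(9025, 12167) = 1, s ≡ 38·(9025)⁻¹ ≡ 6250 (mod 12167). Smallest non-negative: 6250.

6250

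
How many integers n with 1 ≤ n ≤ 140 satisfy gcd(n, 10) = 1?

10 = 2·5. Inclusion–exclusion on these primes:
140 − ⌊140/2⌋ − ⌊140/5⌋ + ⌊140/10⌋ = 56

56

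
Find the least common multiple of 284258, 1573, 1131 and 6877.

54585210966

284258 = 2 · 13² · 29²; 1573 = 11² · 13; 1131 = 3 · 13 · 29; 6877 = 13 · 23²
lcm takes max exponent of each prime: 2 · 3 · 11² · 13² · 23² · 29² = 54585210966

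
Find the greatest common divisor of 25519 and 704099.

1

Euclid: 704099 = 27·25519 + 15086; 25519 = 1·15086 + 10433; 15086 = 1·10433 + 4653; 10433 = 2·4653 + 1127; 4653 = 4·1127 + 145; 1127 = 7·145 + 112; 145 = 1·112 + 33; 112 = 3·33 + 13; 33 = 2·13 + 7; 13 = 1·7 + 6; 7 = 1·6 + 1; 6 = 6·1 + 0. Last nonzero remainder: 1.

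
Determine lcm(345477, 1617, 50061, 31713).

24678808509201

345477 = 3 · 11 · 19² · 29; 1617 = 3 · 7² · 11; 50061 = 3 · 11 · 37 · 41; 31713 = 3 · 11 · 31²
lcm takes max exponent of each prime: 3 · 7² · 11 · 19² · 29 · 31² · 37 · 41 = 24678808509201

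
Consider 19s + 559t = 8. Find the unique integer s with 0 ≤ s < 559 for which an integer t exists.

530

gcd(19, 559) = 1 (Euclid: 559 = 29·19 + 8; 19 = 2·8 + 3; 8 = 2·3 + 2; 3 = 1·2 + 1; 2 = 2·1 + 0), and 1 | 8.
Extended Euclid: 19·(206) + 559·(-7) = 1. Scale by 8: s₀ = 1648.
General solution s = s₀ + 559k; reducing mod 559 gives s = 530 (and t = -18).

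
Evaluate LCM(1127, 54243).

1127 = 7² · 23; 54243 = 3³ · 7² · 41
max exponents: 3³ · 7² · 23 · 41 = 1247589

1247589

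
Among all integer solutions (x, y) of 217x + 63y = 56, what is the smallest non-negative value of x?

gcd(217, 63) = 7 (Euclid: 217 = 3·63 + 28; 63 = 2·28 + 7; 28 = 4·7 + 0), and 7 | 56.
Extended Euclid: 217·(-2) + 63·(7) = 7. Scale by 8: x₀ = -16.
General solution x = x₀ + 9t; reducing mod 9 gives x = 2 (and y = -6).

2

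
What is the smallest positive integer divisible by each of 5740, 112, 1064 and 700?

2181200

lcm(5740, 112) = 5740·112/gcd = 642880/28 = 22960
lcm(22960, 1064) = 22960·1064/gcd = 24429440/56 = 436240
lcm(436240, 700) = 436240·700/gcd = 305368000/140 = 2181200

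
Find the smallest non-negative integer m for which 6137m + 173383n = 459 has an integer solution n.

Reduce mod 173383: 6137m ≡ 459 (mod 173383). With g = gcd(6137, 173383) = 17 dividing 459, divide through: 361m ≡ 27 (mod 10199).
Since gcd(361, 10199) = 1, m ≡ 27·(361)⁻¹ ≡ 9182 (mod 10199). Smallest non-negative: 9182.

9182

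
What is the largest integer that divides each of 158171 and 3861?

158171 = 13 · 23³
3861 = 3³ · 11 · 13
Common: 13 = 13

13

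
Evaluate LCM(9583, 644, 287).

36147076

9583 = 7 · 37²; 644 = 2² · 7 · 23; 287 = 7 · 41
lcm takes max exponent of each prime: 2² · 7 · 23 · 37² · 41 = 36147076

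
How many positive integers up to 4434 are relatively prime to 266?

1800

266 = 2·7·19. Inclusion–exclusion on these primes:
4434 − ⌊4434/2⌋ − ⌊4434/7⌋ − ⌊4434/19⌋ + ⌊4434/14⌋ + ⌊4434/38⌋ + ⌊4434/133⌋ − ⌊4434/266⌋ = 1800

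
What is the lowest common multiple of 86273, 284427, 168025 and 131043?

946233030632175

86273 = 11² · 23 · 31; 284427 = 3² · 11 · 13² · 17; 168025 = 5² · 11 · 13 · 47; 131043 = 3 · 11² · 19²
lcm takes max exponent of each prime: 3² · 5² · 11² · 13² · 17 · 19² · 23 · 31 · 47 = 946233030632175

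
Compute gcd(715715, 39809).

715715 = 5 · 7 · 11² · 13²
39809 = 7 · 11² · 47
Common: 7 · 11² = 847

847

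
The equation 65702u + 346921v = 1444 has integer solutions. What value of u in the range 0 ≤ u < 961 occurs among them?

gcd(65702, 346921) = 361 (Euclid: 346921 = 5·65702 + 18411; 65702 = 3·18411 + 10469; 18411 = 1·10469 + 7942; 10469 = 1·7942 + 2527; 7942 = 3·2527 + 361; 2527 = 7·361 + 0), and 361 | 1444.
Extended Euclid: 65702·(-132) + 346921·(25) = 361. Scale by 4: u₀ = -528.
General solution u = u₀ + 961t; reducing mod 961 gives u = 433 (and v = -82).

433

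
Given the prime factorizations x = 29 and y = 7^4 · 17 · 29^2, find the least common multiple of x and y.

34327097

max exponent per prime: 7^4 · 17 · 29^2 = 34327097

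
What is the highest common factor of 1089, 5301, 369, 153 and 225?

9

gcd(1089, 5301): 5301 = 4·1089 + 945; 1089 = 1·945 + 144; 945 = 6·144 + 81; 144 = 1·81 + 63; 81 = 1·63 + 18; 63 = 3·18 + 9; 18 = 2·9 + 0 → 9
gcd(9, 369): 369 = 41·9 + 0 → 9
gcd(9, 153): 153 = 17·9 + 0 → 9
gcd(9, 225): 225 = 25·9 + 0 → 9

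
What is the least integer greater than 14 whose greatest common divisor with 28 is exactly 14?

Multiples of 14 above 14: 14·2, 14·3, … . Need the cofactor coprime to 28/14 = 2.
Checking s = 2, 3, … the first with gcd(s, 2) = 1 is s = 3, giving 42.

42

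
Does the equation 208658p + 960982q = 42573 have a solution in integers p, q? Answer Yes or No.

No

By Bézout, 208658p + 960982q = 42573 has integer solutions iff gcd(208658, 960982) | 42573.
Euclid: 960982 = 4·208658 + 126350; 208658 = 1·126350 + 82308; 126350 = 1·82308 + 44042; 82308 = 1·44042 + 38266; 44042 = 1·38266 + 5776; 38266 = 6·5776 + 3610; 5776 = 1·3610 + 2166; 3610 = 1·2166 + 1444; 2166 = 1·1444 + 722; 1444 = 2·722 + 0. gcd = 722; 42573 mod 722 = 697. No.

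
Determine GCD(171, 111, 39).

171 = 3² · 19; 111 = 3 · 37; 39 = 3 · 13
gcd takes min exponent of each prime: 3 = 3

3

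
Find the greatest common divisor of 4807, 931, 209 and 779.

19

gcd(4807, 931): 4807 = 5·931 + 152; 931 = 6·152 + 19; 152 = 8·19 + 0 → 19
gcd(19, 209): 209 = 11·19 + 0 → 19
gcd(19, 779): 779 = 41·19 + 0 → 19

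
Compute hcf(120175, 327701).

11

Euclid: 327701 = 2·120175 + 87351; 120175 = 1·87351 + 32824; 87351 = 2·32824 + 21703; 32824 = 1·21703 + 11121; 21703 = 1·11121 + 10582; 11121 = 1·10582 + 539; 10582 = 19·539 + 341; 539 = 1·341 + 198; 341 = 1·198 + 143; 198 = 1·143 + 55; 143 = 2·55 + 33; 55 = 1·33 + 22; 33 = 1·22 + 11; 22 = 2·11 + 0. Last nonzero remainder: 11.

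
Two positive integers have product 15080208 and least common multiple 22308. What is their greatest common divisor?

676

gcd·lcm = product, so gcd = 15080208/22308 = 676.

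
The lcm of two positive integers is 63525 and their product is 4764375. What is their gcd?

gcd·lcm = product, so gcd = 4764375/63525 = 75.

75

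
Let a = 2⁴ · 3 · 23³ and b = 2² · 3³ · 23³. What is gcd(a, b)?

min exponent per shared prime: 2² · 3 · 23³ = 146004

146004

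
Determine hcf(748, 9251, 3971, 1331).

748 = 2² · 11 · 17; 9251 = 11 · 29²; 3971 = 11 · 19²; 1331 = 11³
gcd takes min exponent of each prime: 11 = 11

11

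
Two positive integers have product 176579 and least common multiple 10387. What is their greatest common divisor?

17

gcd·lcm = product, so gcd = 176579/10387 = 17.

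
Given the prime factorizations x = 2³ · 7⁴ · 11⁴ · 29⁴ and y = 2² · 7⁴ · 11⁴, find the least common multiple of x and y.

max exponent per prime: 2³ · 7⁴ · 11⁴ · 29⁴ = 198904623932168

198904623932168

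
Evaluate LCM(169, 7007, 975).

lcm(169, 7007) = 169·7007/gcd = 1184183/13 = 91091
lcm(91091, 975) = 91091·975/gcd = 88813725/13 = 6831825

6831825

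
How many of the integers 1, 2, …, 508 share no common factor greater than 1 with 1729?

1729 = 7·13·19. Inclusion–exclusion on these primes:
508 − ⌊508/7⌋ − ⌊508/13⌋ − ⌊508/19⌋ + ⌊508/91⌋ + ⌊508/133⌋ + ⌊508/247⌋ − ⌊508/1729⌋ = 381

381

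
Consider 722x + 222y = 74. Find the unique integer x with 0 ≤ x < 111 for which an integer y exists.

37

gcd(722, 222) = 2 (Euclid: 722 = 3·222 + 56; 222 = 3·56 + 54; 56 = 1·54 + 2; 54 = 27·2 + 0), and 2 | 74.
Extended Euclid: 722·(4) + 222·(-13) = 2. Scale by 37: x₀ = 148.
General solution x = x₀ + 111t; reducing mod 111 gives x = 37 (and y = -120).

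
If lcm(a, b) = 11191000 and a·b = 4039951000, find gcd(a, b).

From gcd × lcm = ab: gcd = 4039951000 / 11191000 = 361.

361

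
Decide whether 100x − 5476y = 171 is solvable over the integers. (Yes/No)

No

By Bézout, 100x − 5476y = 171 has integer solutions iff gcd(100, 5476) | 171.
Euclid: 5476 = 54·100 + 76; 100 = 1·76 + 24; 76 = 3·24 + 4; 24 = 6·4 + 0. gcd = 4; 171 mod 4 = 3. No.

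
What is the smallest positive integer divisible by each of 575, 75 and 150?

lcm(575, 75) = 575·75/gcd = 43125/25 = 1725
lcm(1725, 150) = 1725·150/gcd = 258750/75 = 3450

3450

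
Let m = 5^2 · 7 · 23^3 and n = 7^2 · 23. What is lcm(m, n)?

14904575

max exponent per prime: 5^2 · 7^2 · 23^3 = 14904575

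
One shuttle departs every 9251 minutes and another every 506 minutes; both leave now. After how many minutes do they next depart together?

9251 = 11 · 29²; 506 = 2 · 11 · 23
max exponents: 2 · 11 · 23 · 29² = 425546

425546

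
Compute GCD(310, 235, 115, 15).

gcd(310, 235): 310 = 1·235 + 75; 235 = 3·75 + 10; 75 = 7·10 + 5; 10 = 2·5 + 0 → 5
gcd(5, 115): 115 = 23·5 + 0 → 5
gcd(5, 15): 15 = 3·5 + 0 → 5

5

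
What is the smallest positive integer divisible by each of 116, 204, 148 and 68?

218892

116 = 2² · 29; 204 = 2² · 3 · 17; 148 = 2² · 37; 68 = 2² · 17
lcm takes max exponent of each prime: 2² · 3 · 17 · 29 · 37 = 218892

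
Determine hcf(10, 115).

Euclid: 115 = 11·10 + 5; 10 = 2·5 + 0. Last nonzero remainder: 5.

5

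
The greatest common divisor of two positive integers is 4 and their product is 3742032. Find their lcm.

For any two positive integers, gcd × lcm equals their product. Hence lcm = 3742032 / 4 = 935508.

935508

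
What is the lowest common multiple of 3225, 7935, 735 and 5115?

lcm(3225, 7935) = 3225·7935/gcd = 25590375/15 = 1706025
lcm(1706025, 735) = 1706025·735/gcd = 1253928375/15 = 83595225
lcm(83595225, 5115) = 83595225·5115/gcd = 427589575875/15 = 28505971725

28505971725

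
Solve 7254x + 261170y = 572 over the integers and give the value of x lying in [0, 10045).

gcd(7254, 261170) = 26 (Euclid: 261170 = 36·7254 + 26; 7254 = 279·26 + 0), and 26 | 572.
Extended Euclid: 7254·(-36) + 261170·(1) = 26. Scale by 22: x₀ = -792.
General solution x = x₀ + 10045t; reducing mod 10045 gives x = 9253 (and y = -257).

9253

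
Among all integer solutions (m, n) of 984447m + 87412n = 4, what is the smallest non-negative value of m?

32512

Euclid: 984447 = 11·87412 + 22915; 87412 = 3·22915 + 18667; 22915 = 1·18667 + 4248; 18667 = 4·4248 + 1675; 4248 = 2·1675 + 898; 1675 = 1·898 + 777; 898 = 1·777 + 121; 777 = 6·121 + 51; 121 = 2·51 + 19; 51 = 2·19 + 13; 19 = 1·13 + 6; 13 = 2·6 + 1; 6 = 6·1 + 0 → gcd = 1; 4 = 1·4.
Back-substitution yields 984447·(-13725) + 87412·(154573) = 1, so one solution is m = -13725·4 = -54900, n = 154573·4 = 618292.
Solutions in m differ by 87412/1 = 87412; the one in [0, 87412) is -54900 mod 87412 = 32512.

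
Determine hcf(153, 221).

153 = 3² · 17
221 = 13 · 17
Common: 17 = 17

17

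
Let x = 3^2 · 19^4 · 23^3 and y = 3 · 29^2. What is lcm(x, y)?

12001524529383

max exponent per prime: 3^2 · 19^4 · 23^3 · 29^2 = 12001524529383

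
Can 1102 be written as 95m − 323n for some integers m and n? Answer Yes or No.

gcd(95, 323): 323 = 3·95 + 38; 95 = 2·38 + 19; 38 = 2·19 + 0 → 19
19 divides 1102, so a solution exists.

Yes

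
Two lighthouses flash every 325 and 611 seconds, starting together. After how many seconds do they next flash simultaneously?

gcd first: 611 = 1·325 + 286; 325 = 1·286 + 39; 286 = 7·39 + 13; 39 = 3·13 + 0 → gcd = 13
lcm = 325·611/gcd = 198575/13 = 15275

15275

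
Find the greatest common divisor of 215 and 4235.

5

215 = 5 · 43
4235 = 5 · 7 · 11²
Common: 5 = 5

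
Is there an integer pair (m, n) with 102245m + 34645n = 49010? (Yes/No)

By Bézout, 102245m + 34645n = 49010 has integer solutions iff gcd(102245, 34645) | 49010.
Euclid: 102245 = 2·34645 + 32955; 34645 = 1·32955 + 1690; 32955 = 19·1690 + 845; 1690 = 2·845 + 0. gcd = 845; 49010 mod 845 = 0. Yes.

Yes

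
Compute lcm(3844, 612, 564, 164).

1133330364

3844 = 2² · 31²; 612 = 2² · 3² · 17; 564 = 2² · 3 · 47; 164 = 2² · 41
lcm takes max exponent of each prime: 2² · 3² · 17 · 31² · 41 · 47 = 1133330364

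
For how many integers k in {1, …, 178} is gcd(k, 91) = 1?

Prime factors of 91: 7, 13. Count integers ≤ 178 divisible by none of them.
By inclusion–exclusion: 178 − ⌊178/7⌋ − ⌊178/13⌋ + ⌊178/91⌋ = 141.

141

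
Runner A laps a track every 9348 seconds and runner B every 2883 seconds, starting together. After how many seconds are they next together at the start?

gcd first: 9348 = 3·2883 + 699; 2883 = 4·699 + 87; 699 = 8·87 + 3; 87 = 29·3 + 0 → gcd = 3
lcm = 9348·2883/gcd = 26950284/3 = 8983428

8983428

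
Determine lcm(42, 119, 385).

42 = 2 · 3 · 7; 119 = 7 · 17; 385 = 5 · 7 · 11
lcm takes max exponent of each prime: 2 · 3 · 5 · 7 · 11 · 17 = 39270

39270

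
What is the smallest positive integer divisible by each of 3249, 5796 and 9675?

lcm(3249, 5796) = 3249·5796/gcd = 18831204/9 = 2092356
lcm(2092356, 9675) = 2092356·9675/gcd = 20243544300/9 = 2249282700

2249282700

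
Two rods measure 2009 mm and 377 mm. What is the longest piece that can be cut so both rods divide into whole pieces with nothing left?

1

2009 = 7² · 41
377 = 13 · 29
Common: 1 = 1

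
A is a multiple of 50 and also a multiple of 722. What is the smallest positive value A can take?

50 = 2 · 5²; 722 = 2 · 19²
max exponents: 2 · 5² · 19² = 18050

18050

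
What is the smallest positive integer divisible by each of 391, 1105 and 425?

127075

391 = 17 · 23; 1105 = 5 · 13 · 17; 425 = 5² · 17
lcm takes max exponent of each prime: 5² · 13 · 17 · 23 = 127075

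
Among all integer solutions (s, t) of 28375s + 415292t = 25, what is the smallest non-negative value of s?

Reduce mod 415292: 28375s ≡ 25 (mod 415292). With g = gcd(28375, 415292) = 1 dividing 25, divide through: 28375s ≡ 25 (mod 415292).
Since gcd(28375, 415292) = 1, s ≡ 25·(28375)⁻¹ ≡ 73911 (mod 415292). Smallest non-negative: 73911.

73911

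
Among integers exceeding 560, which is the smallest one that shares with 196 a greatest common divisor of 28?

Multiples of 28 above 560: 28·21, 28·22, … . Need the cofactor coprime to 196/28 = 7.
Checking s = 21, 22, … the first with gcd(s, 7) = 1 is s = 22, giving 616.

616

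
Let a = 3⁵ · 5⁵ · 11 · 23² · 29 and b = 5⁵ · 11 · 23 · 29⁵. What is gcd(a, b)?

22928125

min exponent per shared prime: 5⁵ · 11 · 23 · 29 = 22928125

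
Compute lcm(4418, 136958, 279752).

19157137208

lcm(4418, 136958) = 4418·136958/gcd = 605080444/4418 = 136958
lcm(136958, 279752) = 136958·279752/gcd = 38314274416/2 = 19157137208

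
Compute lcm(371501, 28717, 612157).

lcm(371501, 28717) = 371501·28717/gcd = 10668394217/13 = 820645709
lcm(820645709, 612157) = 820645709·612157/gcd = 502364015284313/13 = 38643385791101

38643385791101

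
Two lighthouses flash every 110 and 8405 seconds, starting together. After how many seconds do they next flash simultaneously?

110 = 2 · 5 · 11; 8405 = 5 · 41²
max exponents: 2 · 5 · 11 · 41² = 184910

184910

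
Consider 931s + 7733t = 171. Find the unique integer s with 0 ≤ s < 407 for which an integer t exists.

Euclid: 7733 = 8·931 + 285; 931 = 3·285 + 76; 285 = 3·76 + 57; 76 = 1·57 + 19; 57 = 3·19 + 0 → gcd = 19; 171 = 19·9.
Back-substitution yields 931·(108) + 7733·(-13) = 19, so one solution is s = 108·9 = 972, t = -13·9 = -117.
Solutions in s differ by 7733/19 = 407; the one in [0, 407) is 972 mod 407 = 158.

158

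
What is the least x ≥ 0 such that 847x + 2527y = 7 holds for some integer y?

182

Euclid: 2527 = 2·847 + 833; 847 = 1·833 + 14; 833 = 59·14 + 7; 14 = 2·7 + 0 → gcd = 7; 7 = 7·1.
Back-substitution yields 847·(-179) + 2527·(60) = 7, so one solution is x = -179·1 = -179, y = 60·1 = 60.
Solutions in x differ by 2527/7 = 361; the one in [0, 361) is -179 mod 361 = 182.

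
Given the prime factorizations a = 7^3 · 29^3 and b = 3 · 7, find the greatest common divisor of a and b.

min exponent per shared prime: 7 = 7

7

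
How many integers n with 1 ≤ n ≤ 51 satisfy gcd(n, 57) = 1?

Prime factors of 57: 3, 19. Count integers ≤ 51 divisible by none of them.
By inclusion–exclusion: 51 − ⌊51/3⌋ − ⌊51/19⌋ + ⌊51/57⌋ = 32.

32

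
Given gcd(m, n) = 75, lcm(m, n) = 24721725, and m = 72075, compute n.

Using mn = gcd(m,n)·lcm(m,n) = 75·24721725 = 1854129375, we get n = 1854129375/72075 = 25725.

25725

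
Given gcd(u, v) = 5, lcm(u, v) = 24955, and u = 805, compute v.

Using uv = gcd(u,v)·lcm(u,v) = 5·24955 = 124775, we get v = 124775/805 = 155.

155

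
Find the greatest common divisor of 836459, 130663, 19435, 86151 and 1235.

gcd(836459, 130663): 836459 = 6·130663 + 52481; 130663 = 2·52481 + 25701; 52481 = 2·25701 + 1079; 25701 = 23·1079 + 884; 1079 = 1·884 + 195; 884 = 4·195 + 104; 195 = 1·104 + 91; 104 = 1·91 + 13; 91 = 7·13 + 0 → 13
gcd(13, 19435): 19435 = 1495·13 + 0 → 13
gcd(13, 86151): 86151 = 6627·13 + 0 → 13
gcd(13, 1235): 1235 = 95·13 + 0 → 13

13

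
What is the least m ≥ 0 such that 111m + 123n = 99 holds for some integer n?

2

Euclid: 123 = 1·111 + 12; 111 = 9·12 + 3; 12 = 4·3 + 0 → gcd = 3; 99 = 3·33.
Back-substitution yields 111·(10) + 123·(-9) = 3, so one solution is m = 10·33 = 330, n = -9·33 = -297.
Solutions in m differ by 123/3 = 41; the one in [0, 41) is 330 mod 41 = 2.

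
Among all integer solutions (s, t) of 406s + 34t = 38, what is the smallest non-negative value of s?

15

Euclid: 406 = 11·34 + 32; 34 = 1·32 + 2; 32 = 16·2 + 0 → gcd = 2; 38 = 2·19.
Back-substitution yields 406·(-1) + 34·(12) = 2, so one solution is s = -1·19 = -19, t = 12·19 = 228.
Solutions in s differ by 34/2 = 17; the one in [0, 17) is -19 mod 17 = 15.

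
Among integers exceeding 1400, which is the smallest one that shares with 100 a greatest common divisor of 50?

100 = 50·2. Any k with gcd(k, 100) = 50 is a multiple of 50, say 50s, with s coprime to 2.
Need s > 1400/50, so s ≥ 29. First s ≥ 29 with gcd(s, 2) = 1 is s = 29. Thus k = 50·29 = 1450.

1450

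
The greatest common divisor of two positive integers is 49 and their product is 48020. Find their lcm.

980

Since gcd(a,b)·lcm(a,b) = ab, lcm = 48020/49 = 980.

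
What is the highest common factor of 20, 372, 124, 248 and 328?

4

gcd(20, 372): 372 = 18·20 + 12; 20 = 1·12 + 8; 12 = 1·8 + 4; 8 = 2·4 + 0 → 4
gcd(4, 124): 124 = 31·4 + 0 → 4
gcd(4, 248): 248 = 62·4 + 0 → 4
gcd(4, 328): 328 = 82·4 + 0 → 4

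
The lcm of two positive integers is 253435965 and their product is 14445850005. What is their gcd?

From gcd × lcm = uv: gcd = 14445850005 / 253435965 = 57.

57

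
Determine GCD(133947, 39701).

1

133947 = 3³ · 11² · 41
39701 = 29 · 37²
Common: 1 = 1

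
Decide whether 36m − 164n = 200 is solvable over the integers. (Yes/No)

Yes

By Bézout, 36m − 164n = 200 has integer solutions iff gcd(36, 164) | 200.
Euclid: 164 = 4·36 + 20; 36 = 1·20 + 16; 20 = 1·16 + 4; 16 = 4·4 + 0. gcd = 4; 200 mod 4 = 0. Yes.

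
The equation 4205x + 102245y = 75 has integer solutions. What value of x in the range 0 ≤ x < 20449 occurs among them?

Euclid: 102245 = 24·4205 + 1325; 4205 = 3·1325 + 230; 1325 = 5·230 + 175; 230 = 1·175 + 55; 175 = 3·55 + 10; 55 = 5·10 + 5; 10 = 2·5 + 0 → gcd = 5; 75 = 5·15.
Back-substitution yields 4205·(9337) + 102245·(-384) = 5, so one solution is x = 9337·15 = 140055, y = -384·15 = -5760.
Solutions in x differ by 102245/5 = 20449; the one in [0, 20449) is 140055 mod 20449 = 17361.

17361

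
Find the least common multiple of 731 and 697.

731 = 17 · 43; 697 = 17 · 41
max exponents: 17 · 41 · 43 = 29971

29971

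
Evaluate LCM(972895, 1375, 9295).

4110481375

lcm(972895, 1375) = 972895·1375/gcd = 1337730625/55 = 24322375
lcm(24322375, 9295) = 24322375·9295/gcd = 226076475625/55 = 4110481375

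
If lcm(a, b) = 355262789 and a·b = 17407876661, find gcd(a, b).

49

gcd·lcm = product, so gcd = 17407876661/355262789 = 49.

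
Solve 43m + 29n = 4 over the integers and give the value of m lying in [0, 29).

Euclid: 43 = 1·29 + 14; 29 = 2·14 + 1; 14 = 14·1 + 0 → gcd = 1; 4 = 1·4.
Back-substitution yields 43·(-2) + 29·(3) = 1, so one solution is m = -2·4 = -8, n = 3·4 = 12.
Solutions in m differ by 29/1 = 29; the one in [0, 29) is -8 mod 29 = 21.

21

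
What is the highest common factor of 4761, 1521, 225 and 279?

9

4761 = 3² · 23²; 1521 = 3² · 13²; 225 = 3² · 5²; 279 = 3² · 31
gcd takes min exponent of each prime: 3² = 9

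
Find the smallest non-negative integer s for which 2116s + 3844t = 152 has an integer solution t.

Euclid: 3844 = 1·2116 + 1728; 2116 = 1·1728 + 388; 1728 = 4·388 + 176; 388 = 2·176 + 36; 176 = 4·36 + 32; 36 = 1·32 + 4; 32 = 8·4 + 0 → gcd = 4; 152 = 4·38.
Back-substitution yields 2116·(109) + 3844·(-60) = 4, so one solution is s = 109·38 = 4142, t = -60·38 = -2280.
Solutions in s differ by 3844/4 = 961; the one in [0, 961) is 4142 mod 961 = 298.

298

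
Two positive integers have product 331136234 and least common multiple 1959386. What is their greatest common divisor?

169

gcd·lcm = product, so gcd = 331136234/1959386 = 169.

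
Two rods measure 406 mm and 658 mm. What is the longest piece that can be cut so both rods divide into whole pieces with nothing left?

14

406 = 2 · 7 · 29
658 = 2 · 7 · 47
Common: 2 · 7 = 14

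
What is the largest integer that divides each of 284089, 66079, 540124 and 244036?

gcd(284089, 66079): 284089 = 4·66079 + 19773; 66079 = 3·19773 + 6760; 19773 = 2·6760 + 6253; 6760 = 1·6253 + 507; 6253 = 12·507 + 169; 507 = 3·169 + 0 → 169
gcd(169, 540124): 540124 = 3196·169 + 0 → 169
gcd(169, 244036): 244036 = 1444·169 + 0 → 169

169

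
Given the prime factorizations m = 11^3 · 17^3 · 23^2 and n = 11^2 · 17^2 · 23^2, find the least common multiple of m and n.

3459238387

max exponent per prime: 11^3 · 17^3 · 23^2 = 3459238387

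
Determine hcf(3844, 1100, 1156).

4

3844 = 2² · 31²; 1100 = 2² · 5² · 11; 1156 = 2² · 17²
gcd takes min exponent of each prime: 2² = 4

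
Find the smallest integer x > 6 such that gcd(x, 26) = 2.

8

26 = 2·13. Any x with gcd(x, 26) = 2 is a multiple of 2, say 2s, with s coprime to 13.
Need s > 6/2, so s ≥ 4. First s ≥ 4 with gcd(s, 13) = 1 is s = 4. Thus x = 2·4 = 8.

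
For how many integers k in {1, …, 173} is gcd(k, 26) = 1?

Prime factors of 26: 2, 13. Count integers ≤ 173 divisible by none of them.
By inclusion–exclusion: 173 − ⌊173/2⌋ − ⌊173/13⌋ + ⌊173/26⌋ = 80.

80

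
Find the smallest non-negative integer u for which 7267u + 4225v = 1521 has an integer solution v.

13

gcd(7267, 4225) = 169 (Euclid: 7267 = 1·4225 + 3042; 4225 = 1·3042 + 1183; 3042 = 2·1183 + 676; 1183 = 1·676 + 507; 676 = 1·507 + 169; 507 = 3·169 + 0), and 169 | 1521.
Extended Euclid: 7267·(7) + 4225·(-12) = 169. Scale by 9: u₀ = 63.
General solution u = u₀ + 25t; reducing mod 25 gives u = 13 (and v = -22).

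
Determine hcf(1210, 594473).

121

Euclid: 594473 = 491·1210 + 363; 1210 = 3·363 + 121; 363 = 3·121 + 0. Last nonzero remainder: 121.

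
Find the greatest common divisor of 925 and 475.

25

925 = 5² · 37
475 = 5² · 19
Common: 5² = 25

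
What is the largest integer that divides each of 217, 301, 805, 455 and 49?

gcd(217, 301): 301 = 1·217 + 84; 217 = 2·84 + 49; 84 = 1·49 + 35; 49 = 1·35 + 14; 35 = 2·14 + 7; 14 = 2·7 + 0 → 7
gcd(7, 805): 805 = 115·7 + 0 → 7
gcd(7, 455): 455 = 65·7 + 0 → 7
gcd(7, 49): 49 = 7·7 + 0 → 7

7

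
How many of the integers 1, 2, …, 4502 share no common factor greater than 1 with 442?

Prime factors of 442: 2, 13, 17. Count integers ≤ 4502 divisible by none of them.
By inclusion–exclusion: 4502 − ⌊4502/2⌋ − ⌊4502/13⌋ − ⌊4502/17⌋ + ⌊4502/26⌋ + ⌊4502/34⌋ + ⌊4502/221⌋ − ⌊4502/442⌋ = 1956.

1956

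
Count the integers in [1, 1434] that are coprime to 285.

725

285 = 3·5·19. Inclusion–exclusion on these primes:
1434 − ⌊1434/3⌋ − ⌊1434/5⌋ − ⌊1434/19⌋ + ⌊1434/15⌋ + ⌊1434/57⌋ + ⌊1434/95⌋ − ⌊1434/285⌋ = 725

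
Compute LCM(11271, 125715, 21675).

lcm(11271, 125715) = 11271·125715/gcd = 1416933765/867 = 1634295
lcm(1634295, 21675) = 1634295·21675/gcd = 35423344125/4335 = 8171475

8171475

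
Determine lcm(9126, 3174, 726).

584146134

9126 = 2 · 3³ · 13²; 3174 = 2 · 3 · 23²; 726 = 2 · 3 · 11²
lcm takes max exponent of each prime: 2 · 3³ · 11² · 13² · 23² = 584146134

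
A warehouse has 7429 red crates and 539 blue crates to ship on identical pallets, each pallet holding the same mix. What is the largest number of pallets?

1

Euclid: 7429 = 13·539 + 422; 539 = 1·422 + 117; 422 = 3·117 + 71; 117 = 1·71 + 46; 71 = 1·46 + 25; 46 = 1·25 + 21; 25 = 1·21 + 4; 21 = 5·4 + 1; 4 = 4·1 + 0. Last nonzero remainder: 1.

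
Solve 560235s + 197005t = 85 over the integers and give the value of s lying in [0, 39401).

Euclid: 560235 = 2·197005 + 166225; 197005 = 1·166225 + 30780; 166225 = 5·30780 + 12325; 30780 = 2·12325 + 6130; 12325 = 2·6130 + 65; 6130 = 94·65 + 20; 65 = 3·20 + 5; 20 = 4·5 + 0 → gcd = 5; 85 = 5·17.
Back-substitution yields 560235·(9095) + 197005·(-25864) = 5, so one solution is s = 9095·17 = 154615, t = -25864·17 = -439688.
Solutions in s differ by 197005/5 = 39401; the one in [0, 39401) is 154615 mod 39401 = 36412.

36412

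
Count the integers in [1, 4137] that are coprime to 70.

1418

70 = 2·5·7. Inclusion–exclusion on these primes:
4137 − ⌊4137/2⌋ − ⌊4137/5⌋ − ⌊4137/7⌋ + ⌊4137/10⌋ + ⌊4137/14⌋ + ⌊4137/35⌋ − ⌊4137/70⌋ = 1418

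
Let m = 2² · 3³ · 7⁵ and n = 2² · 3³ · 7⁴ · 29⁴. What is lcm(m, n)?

1283825350836

max exponent per prime: 2² · 3³ · 7⁵ · 29⁴ = 1283825350836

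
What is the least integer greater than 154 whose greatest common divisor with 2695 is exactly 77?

231

gcd(a, 2695) = 77 forces 77 | a; write a = 77s. Then gcd(77s, 77·35) = 77·gcd(s, 35), so need gcd(s, 35) = 1.
77s > 154 gives s ≥ 3. The least s ≥ 3 coprime to 35 is 3, so a = 77·3 = 231.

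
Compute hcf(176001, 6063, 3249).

3

gcd(176001, 6063): 176001 = 29·6063 + 174; 6063 = 34·174 + 147; 174 = 1·147 + 27; 147 = 5·27 + 12; 27 = 2·12 + 3; 12 = 4·3 + 0 → 3
gcd(3, 3249): 3249 = 1083·3 + 0 → 3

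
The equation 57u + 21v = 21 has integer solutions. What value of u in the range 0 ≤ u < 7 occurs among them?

Reduce mod 21: 57u ≡ 21 (mod 21). With g = gcd(57, 21) = 3 dividing 21, divide through: 19u ≡ 7 (mod 7).
Since gcd(19, 7) = 1, u ≡ 7·(19)⁻¹ ≡ 0 (mod 7). Smallest non-negative: 0.

0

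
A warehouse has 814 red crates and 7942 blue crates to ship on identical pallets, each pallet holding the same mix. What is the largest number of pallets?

Euclid: 7942 = 9·814 + 616; 814 = 1·616 + 198; 616 = 3·198 + 22; 198 = 9·22 + 0. Last nonzero remainder: 22.

22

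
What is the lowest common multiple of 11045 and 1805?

3987245

11045 = 5 · 47²; 1805 = 5 · 19²
max exponents: 5 · 19² · 47² = 3987245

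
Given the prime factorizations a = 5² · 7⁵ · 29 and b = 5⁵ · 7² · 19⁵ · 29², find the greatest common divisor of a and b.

35525

min exponent per shared prime: 5² · 7² · 29 = 35525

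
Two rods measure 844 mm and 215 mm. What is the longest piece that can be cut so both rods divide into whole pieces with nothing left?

Euclid: 844 = 3·215 + 199; 215 = 1·199 + 16; 199 = 12·16 + 7; 16 = 2·7 + 2; 7 = 3·2 + 1; 2 = 2·1 + 0. Last nonzero remainder: 1.

1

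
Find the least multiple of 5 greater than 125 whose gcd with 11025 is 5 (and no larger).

Multiples of 5 above 125: 5·26, 5·27, … . Need the cofactor coprime to 11025/5 = 2205.
Checking s = 26, 27, … the first with gcd(s, 2205) = 1 is s = 26, giving 130.

130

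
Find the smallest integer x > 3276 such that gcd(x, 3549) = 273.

3822

gcd(x, 3549) = 273 forces 273 | x; write x = 273s. Then gcd(273s, 273·13) = 273·gcd(s, 13), so need gcd(s, 13) = 1.
273s > 3276 gives s ≥ 13. The least s ≥ 13 coprime to 13 is 14, so x = 273·14 = 3822.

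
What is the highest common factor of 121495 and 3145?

121495 = 5 · 11 · 47²
3145 = 5 · 17 · 37
Common: 5 = 5

5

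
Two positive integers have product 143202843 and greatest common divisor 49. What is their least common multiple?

2922507

For any two positive integers, gcd × lcm equals their product. Hence lcm = 143202843 / 49 = 2922507.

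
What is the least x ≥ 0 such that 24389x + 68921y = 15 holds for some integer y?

Reduce mod 68921: 24389x ≡ 15 (mod 68921). With g = gcd(24389, 68921) = 1 dividing 15, divide through: 24389x ≡ 15 (mod 68921).
Since gcd(24389, 68921) = 1, x ≡ 15·(24389)⁻¹ ≡ 10145 (mod 68921). Smallest non-negative: 10145.

10145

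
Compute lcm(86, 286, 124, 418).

86 = 2 · 43; 286 = 2 · 11 · 13; 124 = 2² · 31; 418 = 2 · 11 · 19
lcm takes max exponent of each prime: 2² · 11 · 13 · 19 · 31 · 43 = 14487044

14487044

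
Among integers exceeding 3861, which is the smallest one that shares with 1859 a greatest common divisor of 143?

4004

1859 = 143·13. Any x with gcd(x, 1859) = 143 is a multiple of 143, say 143s, with s coprime to 13.
Need s > 3861/143, so s ≥ 28. First s ≥ 28 with gcd(s, 13) = 1 is s = 28. Thus x = 143·28 = 4004.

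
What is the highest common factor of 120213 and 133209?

3249

120213 = 3² · 19² · 37
133209 = 3² · 19² · 41
Common: 3² · 19² = 3249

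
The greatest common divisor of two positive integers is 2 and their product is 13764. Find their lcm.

For any two positive integers, gcd × lcm equals their product. Hence lcm = 13764 / 2 = 6882.

6882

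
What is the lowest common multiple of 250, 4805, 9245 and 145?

12882445250

lcm(250, 4805) = 250·4805/gcd = 1201250/5 = 240250
lcm(240250, 9245) = 240250·9245/gcd = 2221111250/5 = 444222250
lcm(444222250, 145) = 444222250·145/gcd = 64412226250/5 = 12882445250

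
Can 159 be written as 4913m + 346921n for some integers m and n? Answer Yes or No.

By Bézout, 4913m + 346921n = 159 has integer solutions iff gcd(4913, 346921) | 159.
Euclid: 346921 = 70·4913 + 3011; 4913 = 1·3011 + 1902; 3011 = 1·1902 + 1109; 1902 = 1·1109 + 793; 1109 = 1·793 + 316; 793 = 2·316 + 161; 316 = 1·161 + 155; 161 = 1·155 + 6; 155 = 25·6 + 5; 6 = 1·5 + 1; 5 = 5·1 + 0. gcd = 1; 159 mod 1 = 0. Yes.

Yes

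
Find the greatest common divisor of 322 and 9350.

2

Euclid: 9350 = 29·322 + 12; 322 = 26·12 + 10; 12 = 1·10 + 2; 10 = 5·2 + 0. Last nonzero remainder: 2.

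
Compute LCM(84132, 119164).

gcd first: 119164 = 1·84132 + 35032; 84132 = 2·35032 + 14068; 35032 = 2·14068 + 6896; 14068 = 2·6896 + 276; 6896 = 24·276 + 272; 276 = 1·272 + 4; 272 = 68·4 + 0 → gcd = 4
lcm = 84132·119164/gcd = 10025505648/4 = 2506376412

2506376412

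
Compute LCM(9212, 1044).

9212 = 2² · 7² · 47; 1044 = 2² · 3² · 29
max exponents: 2² · 3² · 7² · 29 · 47 = 2404332

2404332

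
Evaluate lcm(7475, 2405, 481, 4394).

lcm(7475, 2405) = 7475·2405/gcd = 17977375/65 = 276575
lcm(276575, 481) = 276575·481/gcd = 133032575/481 = 276575
lcm(276575, 4394) = 276575·4394/gcd = 1215270550/13 = 93482350

93482350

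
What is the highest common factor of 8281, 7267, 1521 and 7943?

169

8281 = 7² · 13²; 7267 = 13² · 43; 1521 = 3² · 13²; 7943 = 13² · 47
gcd takes min exponent of each prime: 13² = 169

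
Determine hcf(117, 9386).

117 = 3² · 13
9386 = 2 · 13 · 19²
Common: 13 = 13

13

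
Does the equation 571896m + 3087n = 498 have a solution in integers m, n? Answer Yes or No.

By Bézout, 571896m + 3087n = 498 has integer solutions iff gcd(571896, 3087) | 498.
Euclid: 571896 = 185·3087 + 801; 3087 = 3·801 + 684; 801 = 1·684 + 117; 684 = 5·117 + 99; 117 = 1·99 + 18; 99 = 5·18 + 9; 18 = 2·9 + 0. gcd = 9; 498 mod 9 = 3. No.

No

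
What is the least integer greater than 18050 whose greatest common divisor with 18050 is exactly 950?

19000

Multiples of 950 above 18050: 950·20, 950·21, … . Need the cofactor coprime to 18050/950 = 19.
Checking s = 20, 21, … the first with gcd(s, 19) = 1 is s = 20, giving 19000.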